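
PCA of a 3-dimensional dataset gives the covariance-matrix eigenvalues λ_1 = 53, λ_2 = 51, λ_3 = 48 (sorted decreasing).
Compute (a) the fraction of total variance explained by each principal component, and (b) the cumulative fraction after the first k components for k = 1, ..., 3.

Step 1 — total variance = trace(Sigma) = Σ λ_i = 53 + 51 + 48 = 152.

Step 2 — fraction explained by component i = λ_i / Σ λ:
  PC1: 53/152 = 0.3487
  PC2: 51/152 = 0.3355
  PC3: 48/152 = 0.3158

Step 3 — cumulative fraction after k components = (λ_1 + ... + λ_k) / Σ λ:
  k = 1: 53/152 = 0.3487
  k = 2: (53 + 51)/152 = 104/152 = 0.6842
  k = 3: (53 + 51 + 48)/152 = 152/152 = 1

Summary (fraction, with percent):

explained: PC1 0.3487 (34.87%), PC2 0.3355 (33.55%), PC3 0.3158 (31.58%);  cumulative: 0.3487, 0.6842, 1


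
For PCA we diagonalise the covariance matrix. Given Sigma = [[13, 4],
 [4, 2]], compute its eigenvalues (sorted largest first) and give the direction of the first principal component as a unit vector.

Step 1 — characteristic polynomial of 2×2 Sigma:
  det(Sigma - λI) = λ² - trace · λ + det = 0.
  trace = 13 + 2 = 15, det = 13·2 - (4)² = 10.
Step 2 — discriminant:
  Δ = trace² - 4·det = 225 - 40 = 185.
Step 3 — eigenvalues:
  λ = (trace ± √Δ)/2 = (15 ± 13.6015)/2,
  λ_1 = 14.3007,  λ_2 = 0.6993.

Step 4 — unit eigenvector for λ_1: solve (Sigma - λ_1 I)v = 0. First row:
  (13 - 14.3007)·v_x + (4)·v_y = 0, i.e. (-1.3007)·v_x + (4)·v_y = 0,
  so v ∝ (b, λ_1 - a) = (4, 1.3007) = u.
  ||u|| = √((4)² + (1.3007)²) = √(17.6919) ≈ 4.2062,
  v_1 = u/||u|| ≈ (0.951, 0.3092) (||v_1|| = 1).

λ_1 = 14.3007,  λ_2 = 0.6993;  v_1 ≈ (0.951, 0.3092)


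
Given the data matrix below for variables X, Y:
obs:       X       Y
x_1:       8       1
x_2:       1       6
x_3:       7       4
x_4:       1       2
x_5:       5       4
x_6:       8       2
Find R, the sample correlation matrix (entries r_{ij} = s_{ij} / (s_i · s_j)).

Step 1 — column means:
  mean(X) = (8 + 1 + 7 + 1 + 5 + 8) / 6 = 30/6 = 5
  mean(Y) = (1 + 6 + 4 + 2 + 4 + 2) / 6 = 19/6 = 3.1667

Step 2 — sample variances and covariances s[i,j] = (1/(n-1)) · Σ_k (x_{k,i} - mean_i) · (x_{k,j} - mean_j), with n-1 = 5:
  s[X,X] = ((3)·(3) + (-4)·(-4) + (2)·(2) + (-4)·(-4) + (0)·(0) + (3)·(3)) / 5 = 54/5 = 10.8
  s[X,Y] = ((3)·(-2.1667) + (-4)·(2.8333) + (2)·(0.8333) + (-4)·(-1.1667) + (0)·(0.8333) + (3)·(-1.1667)) / 5 = -15/5 = -3
  s[Y,Y] = ((-2.1667)·(-2.1667) + (2.8333)·(2.8333) + (0.8333)·(0.8333) + (-1.1667)·(-1.1667) + (0.8333)·(0.8333) + (-1.1667)·(-1.1667)) / 5 = 16.8333/5 = 3.3667
  Sample standard deviations s_i = √(s[i,i]):
  s(X) = √(10.8) = 3.2863
  s(Y) = √(3.3667) = 1.8348

Step 3 — r_{ij} = s_{ij} / (s_i · s_j):
  r[X,X] = 1 (diagonal).
  r[X,Y] = -3 / (3.2863 · 1.8348) = -3 / 6.0299 = -0.4975
  r[Y,Y] = 1 (diagonal).

R is symmetric with unit diagonal. Assembling:

R = [[1, -0.4975],
 [-0.4975, 1]]


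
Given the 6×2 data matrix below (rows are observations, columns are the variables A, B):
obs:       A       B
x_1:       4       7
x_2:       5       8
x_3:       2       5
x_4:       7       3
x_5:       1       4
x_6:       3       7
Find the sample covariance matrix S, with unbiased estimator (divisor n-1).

Step 1 — column means:
  mean(A) = (4 + 5 + 2 + 7 + 1 + 3) / 6 = 22/6 = 3.6667
  mean(B) = (7 + 8 + 5 + 3 + 4 + 7) / 6 = 34/6 = 5.6667

Step 2 — sample covariance S[i,j] = (1/(n-1)) · Σ_k (x_{k,i} - mean_i) · (x_{k,j} - mean_j), with n-1 = 5.
  S[A,A] = ((0.3333)·(0.3333) + (1.3333)·(1.3333) + (-1.6667)·(-1.6667) + (3.3333)·(3.3333) + (-2.6667)·(-2.6667) + (-0.6667)·(-0.6667)) / 5 = 23.3333/5 = 4.6667
  S[A,B] = ((0.3333)·(1.3333) + (1.3333)·(2.3333) + (-1.6667)·(-0.6667) + (3.3333)·(-2.6667) + (-2.6667)·(-1.6667) + (-0.6667)·(1.3333)) / 5 = -0.6667/5 = -0.1333
  S[B,B] = ((1.3333)·(1.3333) + (2.3333)·(2.3333) + (-0.6667)·(-0.6667) + (-2.6667)·(-2.6667) + (-1.6667)·(-1.6667) + (1.3333)·(1.3333)) / 5 = 19.3333/5 = 3.8667

S is symmetric (S[j,i] = S[i,j]). Assembling:

S = [[4.6667, -0.1333],
 [-0.1333, 3.8667]]


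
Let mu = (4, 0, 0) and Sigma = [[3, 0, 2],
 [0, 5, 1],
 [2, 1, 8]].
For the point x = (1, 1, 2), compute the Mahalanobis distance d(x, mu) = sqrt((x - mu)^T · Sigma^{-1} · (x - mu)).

Step 1 — centre the observation: (x - mu) = (-3, 1, 2).

Step 2 — invert Sigma (cofactor / det for 3×3, or solve directly):
  Sigma^{-1} = [[0.4021, 0.0206, -0.1031],
 [0.0206, 0.2062, -0.0309],
 [-0.1031, -0.0309, 0.1546]].

Step 3 — form the quadratic (x - mu)^T · Sigma^{-1} · (x - mu):
  Sigma^{-1} · (x - mu) = (-1.3918, 0.0825, 0.5876).
  (x - mu)^T · [Sigma^{-1} · (x - mu)] = (-3)·(-1.3918) + (1)·(0.0825) + (2)·(0.5876) = 5.433.

Step 4 — take square root: d = √(5.433) ≈ 2.3309.

d(x, mu) = √(5.433) ≈ 2.3309


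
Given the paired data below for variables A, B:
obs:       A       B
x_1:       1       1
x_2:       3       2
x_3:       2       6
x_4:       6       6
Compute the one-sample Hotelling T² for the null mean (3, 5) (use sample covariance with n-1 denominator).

Step 1 — sample mean vector:
  mean(A) = (1 + 3 + 2 + 6) / 4 = 12/4 = 3
  mean(B) = (1 + 2 + 6 + 6) / 4 = 15/4 = 3.75
  x̄ = (3, 3.75),  deviation x̄ - mu_0 = (3, 3.75) - (3, 5) = (0, -1.25).

Step 2 — sample covariance matrix, S[i,j] = (1/(n-1)) · Σ_k (x_{k,i} - mean_i) · (x_{k,j} - mean_j), divisor n-1 = 3:
  S[A,A] = ((-2)·(-2) + (0)·(0) + (-1)·(-1) + (3)·(3)) / 3 = 14/3 = 4.6667
  S[A,B] = ((-2)·(-2.75) + (0)·(-1.75) + (-1)·(2.25) + (3)·(2.25)) / 3 = 10/3 = 3.3333
  S[B,B] = ((-2.75)·(-2.75) + (-1.75)·(-1.75) + (2.25)·(2.25) + (2.25)·(2.25)) / 3 = 20.75/3 = 6.9167
  S = [[4.6667, 3.3333],
 [3.3333, 6.9167]].

Step 3 — invert S. det(S) = 4.6667·6.9167 - (3.3333)² = 21.1667.
  S^{-1} = (1/det) · [[d, -b], [-b, a]] = [[0.3268, -0.1575],
 [-0.1575, 0.2205]].

Step 4 — quadratic form (x̄ - mu_0)^T · S^{-1} · (x̄ - mu_0):
  S^{-1} · (x̄ - mu_0) = (0.1969, -0.2756),
  (x̄ - mu_0)^T · [...] = (0)·(0.1969) + (-1.25)·(-0.2756) = 0.3445.

Step 5 — scale by n: T² = 4 · 0.3445 = 1.378.

T² ≈ 1.378


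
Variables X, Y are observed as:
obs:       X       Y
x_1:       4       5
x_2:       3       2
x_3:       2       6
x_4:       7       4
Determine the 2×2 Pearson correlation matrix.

Step 1 — column means:
  mean(X) = (4 + 3 + 2 + 7) / 4 = 16/4 = 4
  mean(Y) = (5 + 2 + 6 + 4) / 4 = 17/4 = 4.25

Step 2 — sample variances and covariances s[i,j] = (1/(n-1)) · Σ_k (x_{k,i} - mean_i) · (x_{k,j} - mean_j), with n-1 = 3:
  s[X,X] = ((0)·(0) + (-1)·(-1) + (-2)·(-2) + (3)·(3)) / 3 = 14/3 = 4.6667
  s[X,Y] = ((0)·(0.75) + (-1)·(-2.25) + (-2)·(1.75) + (3)·(-0.25)) / 3 = -2/3 = -0.6667
  s[Y,Y] = ((0.75)·(0.75) + (-2.25)·(-2.25) + (1.75)·(1.75) + (-0.25)·(-0.25)) / 3 = 8.75/3 = 2.9167
  Sample standard deviations s_i = √(s[i,i]):
  s(X) = √(4.6667) = 2.1602
  s(Y) = √(2.9167) = 1.7078

Step 3 — r_{ij} = s_{ij} / (s_i · s_j):
  r[X,X] = 1 (diagonal).
  r[X,Y] = -0.6667 / (2.1602 · 1.7078) = -0.6667 / 3.6893 = -0.1807
  r[Y,Y] = 1 (diagonal).

R is symmetric with unit diagonal. Assembling:

R = [[1, -0.1807],
 [-0.1807, 1]]


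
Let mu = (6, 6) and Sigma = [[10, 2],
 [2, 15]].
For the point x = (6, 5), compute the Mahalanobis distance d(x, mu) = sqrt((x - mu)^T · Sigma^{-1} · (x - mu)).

Step 1 — centre the observation: (x - mu) = (0, -1).

Step 2 — invert Sigma. det(Sigma) = 10·15 - (2)² = 146.
  Sigma^{-1} = (1/det) · [[d, -b], [-b, a]] = [[0.1027, -0.0137],
 [-0.0137, 0.0685]].

Step 3 — form the quadratic (x - mu)^T · Sigma^{-1} · (x - mu):
  Sigma^{-1} · (x - mu) = (0.0137, -0.0685).
  (x - mu)^T · [Sigma^{-1} · (x - mu)] = (0)·(0.0137) + (-1)·(-0.0685) = 0.0685.

Step 4 — take square root: d = √(0.0685) ≈ 0.2617.

d(x, mu) = √(0.0685) ≈ 0.2617


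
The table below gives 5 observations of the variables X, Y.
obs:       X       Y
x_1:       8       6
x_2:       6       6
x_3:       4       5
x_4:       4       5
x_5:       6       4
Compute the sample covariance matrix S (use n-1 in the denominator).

Step 1 — column means:
  mean(X) = (8 + 6 + 4 + 4 + 6) / 5 = 28/5 = 5.6
  mean(Y) = (6 + 6 + 5 + 5 + 4) / 5 = 26/5 = 5.2

Step 2 — sample covariance S[i,j] = (1/(n-1)) · Σ_k (x_{k,i} - mean_i) · (x_{k,j} - mean_j), with n-1 = 4.
  S[X,X] = ((2.4)·(2.4) + (0.4)·(0.4) + (-1.6)·(-1.6) + (-1.6)·(-1.6) + (0.4)·(0.4)) / 4 = 11.2/4 = 2.8
  S[X,Y] = ((2.4)·(0.8) + (0.4)·(0.8) + (-1.6)·(-0.2) + (-1.6)·(-0.2) + (0.4)·(-1.2)) / 4 = 2.4/4 = 0.6
  S[Y,Y] = ((0.8)·(0.8) + (0.8)·(0.8) + (-0.2)·(-0.2) + (-0.2)·(-0.2) + (-1.2)·(-1.2)) / 4 = 2.8/4 = 0.7

S is symmetric (S[j,i] = S[i,j]). Assembling:

S = [[2.8, 0.6],
 [0.6, 0.7]]


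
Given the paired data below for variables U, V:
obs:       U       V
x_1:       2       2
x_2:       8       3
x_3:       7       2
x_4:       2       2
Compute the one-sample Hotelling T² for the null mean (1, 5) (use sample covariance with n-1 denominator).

Step 1 — sample mean vector:
  mean(U) = (2 + 8 + 7 + 2) / 4 = 19/4 = 4.75
  mean(V) = (2 + 3 + 2 + 2) / 4 = 9/4 = 2.25
  x̄ = (4.75, 2.25),  deviation x̄ - mu_0 = (4.75, 2.25) - (1, 5) = (3.75, -2.75).

Step 2 — sample covariance matrix, S[i,j] = (1/(n-1)) · Σ_k (x_{k,i} - mean_i) · (x_{k,j} - mean_j), divisor n-1 = 3:
  S[U,U] = ((-2.75)·(-2.75) + (3.25)·(3.25) + (2.25)·(2.25) + (-2.75)·(-2.75)) / 3 = 30.75/3 = 10.25
  S[U,V] = ((-2.75)·(-0.25) + (3.25)·(0.75) + (2.25)·(-0.25) + (-2.75)·(-0.25)) / 3 = 3.25/3 = 1.0833
  S[V,V] = ((-0.25)·(-0.25) + (0.75)·(0.75) + (-0.25)·(-0.25) + (-0.25)·(-0.25)) / 3 = 0.75/3 = 0.25
  S = [[10.25, 1.0833],
 [1.0833, 0.25]].

Step 3 — invert S. det(S) = 10.25·0.25 - (1.0833)² = 1.3889.
  S^{-1} = (1/det) · [[d, -b], [-b, a]] = [[0.18, -0.78],
 [-0.78, 7.38]].

Step 4 — quadratic form (x̄ - mu_0)^T · S^{-1} · (x̄ - mu_0):
  S^{-1} · (x̄ - mu_0) = (2.82, -23.22),
  (x̄ - mu_0)^T · [...] = (3.75)·(2.82) + (-2.75)·(-23.22) = 74.43.

Step 5 — scale by n: T² = 4 · 74.43 = 297.72.

T² ≈ 297.72


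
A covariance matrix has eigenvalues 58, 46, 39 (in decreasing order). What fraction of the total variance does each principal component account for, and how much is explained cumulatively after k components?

Step 1 — total variance = trace(Sigma) = Σ λ_i = 58 + 46 + 39 = 143.

Step 2 — fraction explained by component i = λ_i / Σ λ:
  PC1: 58/143 = 0.4056
  PC2: 46/143 = 0.3217
  PC3: 39/143 = 0.2727

Step 3 — cumulative fraction after k components = (λ_1 + ... + λ_k) / Σ λ:
  k = 1: 58/143 = 0.4056
  k = 2: (58 + 46)/143 = 104/143 = 0.7273
  k = 3: (58 + 46 + 39)/143 = 143/143 = 1

Summary (fraction, with percent):

explained: PC1 0.4056 (40.56%), PC2 0.3217 (32.17%), PC3 0.2727 (27.27%);  cumulative: 0.4056, 0.7273, 1


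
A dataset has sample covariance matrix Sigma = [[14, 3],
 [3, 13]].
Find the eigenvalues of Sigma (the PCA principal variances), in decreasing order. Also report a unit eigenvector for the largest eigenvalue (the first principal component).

Step 1 — characteristic polynomial of 2×2 Sigma:
  det(Sigma - λI) = λ² - trace · λ + det = 0.
  trace = 14 + 13 = 27, det = 14·13 - (3)² = 173.
Step 2 — discriminant:
  Δ = trace² - 4·det = 729 - 692 = 37.
Step 3 — eigenvalues:
  λ = (trace ± √Δ)/2 = (27 ± 6.0828)/2,
  λ_1 = 16.5414,  λ_2 = 10.4586.

Step 4 — unit eigenvector for λ_1: solve (Sigma - λ_1 I)v = 0. First row:
  (14 - 16.5414)·v_x + (3)·v_y = 0, i.e. (-2.5414)·v_x + (3)·v_y = 0,
  so v ∝ (b, λ_1 - a) = (3, 2.5414) = u.
  ||u|| = √((3)² + (2.5414)²) = √(15.4586) ≈ 3.9317,
  v_1 = u/||u|| ≈ (0.763, 0.6464) (||v_1|| = 1).

λ_1 = 16.5414,  λ_2 = 10.4586;  v_1 ≈ (0.763, 0.6464)


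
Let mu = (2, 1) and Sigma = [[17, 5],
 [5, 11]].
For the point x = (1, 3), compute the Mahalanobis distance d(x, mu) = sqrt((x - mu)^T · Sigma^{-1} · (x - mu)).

Step 1 — centre the observation: (x - mu) = (-1, 2).

Step 2 — invert Sigma. det(Sigma) = 17·11 - (5)² = 162.
  Sigma^{-1} = (1/det) · [[d, -b], [-b, a]] = [[0.0679, -0.0309],
 [-0.0309, 0.1049]].

Step 3 — form the quadratic (x - mu)^T · Sigma^{-1} · (x - mu):
  Sigma^{-1} · (x - mu) = (-0.1296, 0.2407).
  (x - mu)^T · [Sigma^{-1} · (x - mu)] = (-1)·(-0.1296) + (2)·(0.2407) = 0.6111.

Step 4 — take square root: d = √(0.6111) ≈ 0.7817.

d(x, mu) = √(0.6111) ≈ 0.7817


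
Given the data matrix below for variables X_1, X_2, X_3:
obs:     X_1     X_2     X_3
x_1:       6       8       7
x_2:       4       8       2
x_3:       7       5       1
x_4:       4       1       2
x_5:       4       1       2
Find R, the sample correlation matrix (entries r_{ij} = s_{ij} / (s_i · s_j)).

Step 1 — column means:
  mean(X_1) = (6 + 4 + 7 + 4 + 4) / 5 = 25/5 = 5
  mean(X_2) = (8 + 8 + 5 + 1 + 1) / 5 = 23/5 = 4.6
  mean(X_3) = (7 + 2 + 1 + 2 + 2) / 5 = 14/5 = 2.8

Step 2 — sample variances and covariances s[i,j] = (1/(n-1)) · Σ_k (x_{k,i} - mean_i) · (x_{k,j} - mean_j), with n-1 = 4:
  s[X_1,X_1] = ((1)·(1) + (-1)·(-1) + (2)·(2) + (-1)·(-1) + (-1)·(-1)) / 4 = 8/4 = 2
  s[X_1,X_2] = ((1)·(3.4) + (-1)·(3.4) + (2)·(0.4) + (-1)·(-3.6) + (-1)·(-3.6)) / 4 = 8/4 = 2
  s[X_1,X_3] = ((1)·(4.2) + (-1)·(-0.8) + (2)·(-1.8) + (-1)·(-0.8) + (-1)·(-0.8)) / 4 = 3/4 = 0.75
  s[X_2,X_2] = ((3.4)·(3.4) + (3.4)·(3.4) + (0.4)·(0.4) + (-3.6)·(-3.6) + (-3.6)·(-3.6)) / 4 = 49.2/4 = 12.3
  s[X_2,X_3] = ((3.4)·(4.2) + (3.4)·(-0.8) + (0.4)·(-1.8) + (-3.6)·(-0.8) + (-3.6)·(-0.8)) / 4 = 16.6/4 = 4.15
  s[X_3,X_3] = ((4.2)·(4.2) + (-0.8)·(-0.8) + (-1.8)·(-1.8) + (-0.8)·(-0.8) + (-0.8)·(-0.8)) / 4 = 22.8/4 = 5.7
  Sample standard deviations s_i = √(s[i,i]):
  s(X_1) = √(2) = 1.4142
  s(X_2) = √(12.3) = 3.5071
  s(X_3) = √(5.7) = 2.3875

Step 3 — r_{ij} = s_{ij} / (s_i · s_j):
  r[X_1,X_1] = 1 (diagonal).
  r[X_1,X_2] = 2 / (1.4142 · 3.5071) = 2 / 4.9598 = 0.4032
  r[X_1,X_3] = 0.75 / (1.4142 · 2.3875) = 0.75 / 3.3764 = 0.2221
  r[X_2,X_2] = 1 (diagonal).
  r[X_2,X_3] = 4.15 / (3.5071 · 2.3875) = 4.15 / 8.3732 = 0.4956
  r[X_3,X_3] = 1 (diagonal).

R is symmetric with unit diagonal. Assembling:

R = [[1, 0.4032, 0.2221],
 [0.4032, 1, 0.4956],
 [0.2221, 0.4956, 1]]


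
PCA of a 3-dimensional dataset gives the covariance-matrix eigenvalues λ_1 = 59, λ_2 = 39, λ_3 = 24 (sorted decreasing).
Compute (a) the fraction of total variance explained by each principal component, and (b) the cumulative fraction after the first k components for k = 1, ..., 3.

Step 1 — total variance = trace(Sigma) = Σ λ_i = 59 + 39 + 24 = 122.

Step 2 — fraction explained by component i = λ_i / Σ λ:
  PC1: 59/122 = 0.4836
  PC2: 39/122 = 0.3197
  PC3: 24/122 = 0.1967

Step 3 — cumulative fraction after k components = (λ_1 + ... + λ_k) / Σ λ:
  k = 1: 59/122 = 0.4836
  k = 2: (59 + 39)/122 = 98/122 = 0.8033
  k = 3: (59 + 39 + 24)/122 = 122/122 = 1

Summary (fraction, with percent):

explained: PC1 0.4836 (48.36%), PC2 0.3197 (31.97%), PC3 0.1967 (19.67%);  cumulative: 0.4836, 0.8033, 1


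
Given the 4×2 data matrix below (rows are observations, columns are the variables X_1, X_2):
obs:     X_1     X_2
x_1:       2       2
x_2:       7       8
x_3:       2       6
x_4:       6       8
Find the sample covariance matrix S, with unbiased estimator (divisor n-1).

Step 1 — column means:
  mean(X_1) = (2 + 7 + 2 + 6) / 4 = 17/4 = 4.25
  mean(X_2) = (2 + 8 + 6 + 8) / 4 = 24/4 = 6

Step 2 — sample covariance S[i,j] = (1/(n-1)) · Σ_k (x_{k,i} - mean_i) · (x_{k,j} - mean_j), with n-1 = 3.
  S[X_1,X_1] = ((-2.25)·(-2.25) + (2.75)·(2.75) + (-2.25)·(-2.25) + (1.75)·(1.75)) / 3 = 20.75/3 = 6.9167
  S[X_1,X_2] = ((-2.25)·(-4) + (2.75)·(2) + (-2.25)·(0) + (1.75)·(2)) / 3 = 18/3 = 6
  S[X_2,X_2] = ((-4)·(-4) + (2)·(2) + (0)·(0) + (2)·(2)) / 3 = 24/3 = 8

S is symmetric (S[j,i] = S[i,j]). Assembling:

S = [[6.9167, 6],
 [6, 8]]


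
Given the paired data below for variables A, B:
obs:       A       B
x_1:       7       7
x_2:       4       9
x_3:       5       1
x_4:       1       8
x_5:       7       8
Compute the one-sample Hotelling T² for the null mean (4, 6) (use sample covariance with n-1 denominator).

Step 1 — sample mean vector:
  mean(A) = (7 + 4 + 5 + 1 + 7) / 5 = 24/5 = 4.8
  mean(B) = (7 + 9 + 1 + 8 + 8) / 5 = 33/5 = 6.6
  x̄ = (4.8, 6.6),  deviation x̄ - mu_0 = (4.8, 6.6) - (4, 6) = (0.8, 0.6).

Step 2 — sample covariance matrix, S[i,j] = (1/(n-1)) · Σ_k (x_{k,i} - mean_i) · (x_{k,j} - mean_j), divisor n-1 = 4:
  S[A,A] = ((2.2)·(2.2) + (-0.8)·(-0.8) + (0.2)·(0.2) + (-3.8)·(-3.8) + (2.2)·(2.2)) / 4 = 24.8/4 = 6.2
  S[A,B] = ((2.2)·(0.4) + (-0.8)·(2.4) + (0.2)·(-5.6) + (-3.8)·(1.4) + (2.2)·(1.4)) / 4 = -4.4/4 = -1.1
  S[B,B] = ((0.4)·(0.4) + (2.4)·(2.4) + (-5.6)·(-5.6) + (1.4)·(1.4) + (1.4)·(1.4)) / 4 = 41.2/4 = 10.3
  S = [[6.2, -1.1],
 [-1.1, 10.3]].

Step 3 — invert S. det(S) = 6.2·10.3 - (-1.1)² = 62.65.
  S^{-1} = (1/det) · [[d, -b], [-b, a]] = [[0.1644, 0.0176],
 [0.0176, 0.099]].

Step 4 — quadratic form (x̄ - mu_0)^T · S^{-1} · (x̄ - mu_0):
  S^{-1} · (x̄ - mu_0) = (0.1421, 0.0734),
  (x̄ - mu_0)^T · [...] = (0.8)·(0.1421) + (0.6)·(0.0734) = 0.1577.

Step 5 — scale by n: T² = 5 · 0.1577 = 0.7885.

T² ≈ 0.7885


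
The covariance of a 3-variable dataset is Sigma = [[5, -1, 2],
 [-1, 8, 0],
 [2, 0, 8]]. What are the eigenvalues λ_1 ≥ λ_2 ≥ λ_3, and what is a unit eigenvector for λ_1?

Step 1 — characteristic polynomial p(λ) = det(λI - Sigma) = λ³ - tr·λ² + c_1·λ - det, where tr = trace, c_1 = sum of the principal 2×2 minors, det = det(Sigma):
  tr = 5 + 8 + 8 = 21,
  c_1 = (5·8 - (-1)²) + (5·8 - (2)²) + (8·8 - (0)²) = 39 + 36 + 64 = 139,
  det = 5·(8·8 - (0)²) - (-1)·((-1)·8 - (0)·(2)) + (2)·((-1)·(0) - 8·(2)) = 5·(64) - (-1)·(-8) + (2)·(-16) = 280.
  So p(λ) = λ³ - 21λ² + 139λ - 280.
Step 2 — look for an integer root (rational root theorem: any rational root is an integer divisor of 280). Testing λ = 8:
  p(8) = 512 - 1344 + 1112 - 280 = 0  ✓
  Dividing out (λ - 8): p(λ) = (λ - 8)(λ² - 13λ + 35).
Step 3 — remaining eigenvalues from the quadratic λ² - 13λ + 35 = 0:
  Δ = 13² - 4·35 = 169 - 140 = 29,  λ = (13 ± √29)/2 = (13 ± 5.3852)/2 ≈ 9.1926 or 3.8074.
  Sorted: λ_1 = 9.1926,  λ_2 = 8,  λ_3 = 3.8074  (check: sum = 21 = tr ✓).

Step 4 — unit eigenvector for λ_1 ≈ 9.1926: v spans the null space of (Sigma - λ_1 I), whose rows are
  r_1 = (-4.1926, -1, 2),  r_2 = (-1, -1.1926, 0),  r_3 = (2, 0, -1.1926).
  v is orthogonal to every row, so take v ∝ r_1 × r_2 = ((-1)·(0) - (2)·(-1.1926), (2)·(-1) - (-4.1926)·(0), (-4.1926)·(-1.1926) - (-1)·(-1)) ≈ (2.3852, -2, 4).
  Let u = (2.3852, -2, 4).
  ||u|| = √((2.3852)² + (-2)² + (4)²) = √(25.689) ≈ 5.0684,  v_1 = u/||u|| ≈ (0.4706, -0.3946, 0.7892) (||v_1|| = 1).

λ_1 = 9.1926,  λ_2 = 8,  λ_3 = 3.8074;  v_1 ≈ (0.4706, -0.3946, 0.7892)


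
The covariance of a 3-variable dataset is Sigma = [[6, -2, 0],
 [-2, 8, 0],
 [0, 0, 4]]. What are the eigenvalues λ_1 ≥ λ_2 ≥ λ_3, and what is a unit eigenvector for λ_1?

Step 1 — characteristic polynomial p(λ) = det(λI - Sigma) = λ³ - tr·λ² + c_1·λ - det, where tr = trace, c_1 = sum of the principal 2×2 minors, det = det(Sigma):
  tr = 6 + 8 + 4 = 18,
  c_1 = (6·8 - (-2)²) + (6·4 - (0)²) + (8·4 - (0)²) = 44 + 24 + 32 = 100,
  det = 6·(8·4 - (0)²) - (-2)·((-2)·4 - (0)·(0)) + (0)·((-2)·(0) - 8·(0)) = 6·(32) - (-2)·(-8) + (0)·(0) = 176.
  So p(λ) = λ³ - 18λ² + 100λ - 176.
Step 2 — look for an integer root (rational root theorem: any rational root is an integer divisor of 176). Testing λ = 4:
  p(4) = 64 - 288 + 400 - 176 = 0  ✓
  Dividing out (λ - 4): p(λ) = (λ - 4)(λ² - 14λ + 44).
Step 3 — remaining eigenvalues from the quadratic λ² - 14λ + 44 = 0:
  Δ = 14² - 4·44 = 196 - 176 = 20,  λ = (14 ± √20)/2 = (14 ± 4.4721)/2 ≈ 9.2361 or 4.7639.
  Sorted: λ_1 = 9.2361,  λ_2 = 4.7639,  λ_3 = 4  (check: sum = 18 = tr ✓).

Step 4 — unit eigenvector for λ_1 ≈ 9.2361: v spans the null space of (Sigma - λ_1 I), whose rows are
  r_1 = (-3.2361, -2, 0),  r_2 = (-2, -1.2361, 0),  r_3 = (0, 0, -5.2361).
  v is orthogonal to every row, so take v ∝ r_1 × r_3 = ((-2)·(-5.2361) - (0)·(0), (0)·(0) - (-3.2361)·(-5.2361), (-3.2361)·(0) - (-2)·(0)) ≈ (10.4721, -16.9443, 0).
  Let u = (10.4721, -16.9443, 0).
  ||u|| = √((10.4721)² + (-16.9443)² + (0)²) = √(396.774) ≈ 19.9192,  v_1 = u/||u|| ≈ (0.5257, -0.8507, 0) (||v_1|| = 1).

λ_1 = 9.2361,  λ_2 = 4.7639,  λ_3 = 4;  v_1 ≈ (0.5257, -0.8507, 0)


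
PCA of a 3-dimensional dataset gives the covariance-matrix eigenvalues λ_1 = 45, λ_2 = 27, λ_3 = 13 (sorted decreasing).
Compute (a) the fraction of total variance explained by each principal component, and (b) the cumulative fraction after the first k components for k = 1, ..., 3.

Step 1 — total variance = trace(Sigma) = Σ λ_i = 45 + 27 + 13 = 85.

Step 2 — fraction explained by component i = λ_i / Σ λ:
  PC1: 45/85 = 0.5294
  PC2: 27/85 = 0.3176
  PC3: 13/85 = 0.1529

Step 3 — cumulative fraction after k components = (λ_1 + ... + λ_k) / Σ λ:
  k = 1: 45/85 = 0.5294
  k = 2: (45 + 27)/85 = 72/85 = 0.8471
  k = 3: (45 + 27 + 13)/85 = 85/85 = 1

Summary (fraction, with percent):

explained: PC1 0.5294 (52.94%), PC2 0.3176 (31.76%), PC3 0.1529 (15.29%);  cumulative: 0.5294, 0.8471, 1


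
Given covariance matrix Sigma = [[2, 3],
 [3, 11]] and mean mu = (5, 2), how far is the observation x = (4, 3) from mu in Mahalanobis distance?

Step 1 — centre the observation: (x - mu) = (-1, 1).

Step 2 — invert Sigma. det(Sigma) = 2·11 - (3)² = 13.
  Sigma^{-1} = (1/det) · [[d, -b], [-b, a]] = [[0.8462, -0.2308],
 [-0.2308, 0.1538]].

Step 3 — form the quadratic (x - mu)^T · Sigma^{-1} · (x - mu):
  Sigma^{-1} · (x - mu) = (-1.0769, 0.3846).
  (x - mu)^T · [Sigma^{-1} · (x - mu)] = (-1)·(-1.0769) + (1)·(0.3846) = 1.4615.

Step 4 — take square root: d = √(1.4615) ≈ 1.2089.

d(x, mu) = √(1.4615) ≈ 1.2089


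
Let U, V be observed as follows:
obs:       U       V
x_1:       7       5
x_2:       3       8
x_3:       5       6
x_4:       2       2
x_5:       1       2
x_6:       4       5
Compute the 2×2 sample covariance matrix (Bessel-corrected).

Step 1 — column means:
  mean(U) = (7 + 3 + 5 + 2 + 1 + 4) / 6 = 22/6 = 3.6667
  mean(V) = (5 + 8 + 6 + 2 + 2 + 5) / 6 = 28/6 = 4.6667

Step 2 — sample covariance S[i,j] = (1/(n-1)) · Σ_k (x_{k,i} - mean_i) · (x_{k,j} - mean_j), with n-1 = 5.
  S[U,U] = ((3.3333)·(3.3333) + (-0.6667)·(-0.6667) + (1.3333)·(1.3333) + (-1.6667)·(-1.6667) + (-2.6667)·(-2.6667) + (0.3333)·(0.3333)) / 5 = 23.3333/5 = 4.6667
  S[U,V] = ((3.3333)·(0.3333) + (-0.6667)·(3.3333) + (1.3333)·(1.3333) + (-1.6667)·(-2.6667) + (-2.6667)·(-2.6667) + (0.3333)·(0.3333)) / 5 = 12.3333/5 = 2.4667
  S[V,V] = ((0.3333)·(0.3333) + (3.3333)·(3.3333) + (1.3333)·(1.3333) + (-2.6667)·(-2.6667) + (-2.6667)·(-2.6667) + (0.3333)·(0.3333)) / 5 = 27.3333/5 = 5.4667

S is symmetric (S[j,i] = S[i,j]). Assembling:

S = [[4.6667, 2.4667],
 [2.4667, 5.4667]]


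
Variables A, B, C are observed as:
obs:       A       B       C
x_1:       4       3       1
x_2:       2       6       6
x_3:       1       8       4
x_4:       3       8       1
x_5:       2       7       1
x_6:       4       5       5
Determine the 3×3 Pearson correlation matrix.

Step 1 — column means:
  mean(A) = (4 + 2 + 1 + 3 + 2 + 4) / 6 = 16/6 = 2.6667
  mean(B) = (3 + 6 + 8 + 8 + 7 + 5) / 6 = 37/6 = 6.1667
  mean(C) = (1 + 6 + 4 + 1 + 1 + 5) / 6 = 18/6 = 3

Step 2 — sample variances and covariances s[i,j] = (1/(n-1)) · Σ_k (x_{k,i} - mean_i) · (x_{k,j} - mean_j), with n-1 = 5:
  s[A,A] = ((1.3333)·(1.3333) + (-0.6667)·(-0.6667) + (-1.6667)·(-1.6667) + (0.3333)·(0.3333) + (-0.6667)·(-0.6667) + (1.3333)·(1.3333)) / 5 = 7.3333/5 = 1.4667
  s[A,B] = ((1.3333)·(-3.1667) + (-0.6667)·(-0.1667) + (-1.6667)·(1.8333) + (0.3333)·(1.8333) + (-0.6667)·(0.8333) + (1.3333)·(-1.1667)) / 5 = -8.6667/5 = -1.7333
  s[A,C] = ((1.3333)·(-2) + (-0.6667)·(3) + (-1.6667)·(1) + (0.3333)·(-2) + (-0.6667)·(-2) + (1.3333)·(2)) / 5 = -3/5 = -0.6
  s[B,B] = ((-3.1667)·(-3.1667) + (-0.1667)·(-0.1667) + (1.8333)·(1.8333) + (1.8333)·(1.8333) + (0.8333)·(0.8333) + (-1.1667)·(-1.1667)) / 5 = 18.8333/5 = 3.7667
  s[B,C] = ((-3.1667)·(-2) + (-0.1667)·(3) + (1.8333)·(1) + (1.8333)·(-2) + (0.8333)·(-2) + (-1.1667)·(2)) / 5 = 0/5 = 0
  s[C,C] = ((-2)·(-2) + (3)·(3) + (1)·(1) + (-2)·(-2) + (-2)·(-2) + (2)·(2)) / 5 = 26/5 = 5.2
  Sample standard deviations s_i = √(s[i,i]):
  s(A) = √(1.4667) = 1.2111
  s(B) = √(3.7667) = 1.9408
  s(C) = √(5.2) = 2.2804

Step 3 — r_{ij} = s_{ij} / (s_i · s_j):
  r[A,A] = 1 (diagonal).
  r[A,B] = -1.7333 / (1.2111 · 1.9408) = -1.7333 / 2.3504 = -0.7375
  r[A,C] = -0.6 / (1.2111 · 2.2804) = -0.6 / 2.7616 = -0.2173
  r[B,B] = 1 (diagonal).
  r[B,C] = 0 / (1.9408 · 2.2804) = 0 / 4.4257 = 0
  r[C,C] = 1 (diagonal).

R is symmetric with unit diagonal. Assembling:

R = [[1, -0.7375, -0.2173],
 [-0.7375, 1, 0],
 [-0.2173, 0, 1]]


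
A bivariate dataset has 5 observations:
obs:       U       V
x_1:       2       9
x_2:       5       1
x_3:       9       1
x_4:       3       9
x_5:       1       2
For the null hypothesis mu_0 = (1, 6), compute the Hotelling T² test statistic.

Step 1 — sample mean vector:
  mean(U) = (2 + 5 + 9 + 3 + 1) / 5 = 20/5 = 4
  mean(V) = (9 + 1 + 1 + 9 + 2) / 5 = 22/5 = 4.4
  x̄ = (4, 4.4),  deviation x̄ - mu_0 = (4, 4.4) - (1, 6) = (3, -1.6).

Step 2 — sample covariance matrix, S[i,j] = (1/(n-1)) · Σ_k (x_{k,i} - mean_i) · (x_{k,j} - mean_j), divisor n-1 = 4:
  S[U,U] = ((-2)·(-2) + (1)·(1) + (5)·(5) + (-1)·(-1) + (-3)·(-3)) / 4 = 40/4 = 10
  S[U,V] = ((-2)·(4.6) + (1)·(-3.4) + (5)·(-3.4) + (-1)·(4.6) + (-3)·(-2.4)) / 4 = -27/4 = -6.75
  S[V,V] = ((4.6)·(4.6) + (-3.4)·(-3.4) + (-3.4)·(-3.4) + (4.6)·(4.6) + (-2.4)·(-2.4)) / 4 = 71.2/4 = 17.8
  S = [[10, -6.75],
 [-6.75, 17.8]].

Step 3 — invert S. det(S) = 10·17.8 - (-6.75)² = 132.4375.
  S^{-1} = (1/det) · [[d, -b], [-b, a]] = [[0.1344, 0.051],
 [0.051, 0.0755]].

Step 4 — quadratic form (x̄ - mu_0)^T · S^{-1} · (x̄ - mu_0):
  S^{-1} · (x̄ - mu_0) = (0.3217, 0.0321),
  (x̄ - mu_0)^T · [...] = (3)·(0.3217) + (-1.6)·(0.0321) = 0.9136.

Step 5 — scale by n: T² = 5 · 0.9136 = 4.5682.

T² ≈ 4.5682


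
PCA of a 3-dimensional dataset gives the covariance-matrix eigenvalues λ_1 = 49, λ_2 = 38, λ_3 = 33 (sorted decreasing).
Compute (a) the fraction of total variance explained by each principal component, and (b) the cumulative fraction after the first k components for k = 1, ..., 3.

Step 1 — total variance = trace(Sigma) = Σ λ_i = 49 + 38 + 33 = 120.

Step 2 — fraction explained by component i = λ_i / Σ λ:
  PC1: 49/120 = 0.4083
  PC2: 38/120 = 0.3167
  PC3: 33/120 = 0.275

Step 3 — cumulative fraction after k components = (λ_1 + ... + λ_k) / Σ λ:
  k = 1: 49/120 = 0.4083
  k = 2: (49 + 38)/120 = 87/120 = 0.725
  k = 3: (49 + 38 + 33)/120 = 120/120 = 1

Summary (fraction, with percent):

explained: PC1 0.4083 (40.83%), PC2 0.3167 (31.67%), PC3 0.275 (27.5%);  cumulative: 0.4083, 0.725, 1


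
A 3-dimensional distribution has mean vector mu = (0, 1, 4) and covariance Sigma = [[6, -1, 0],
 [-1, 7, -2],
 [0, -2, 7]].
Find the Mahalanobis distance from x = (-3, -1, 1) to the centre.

Step 1 — centre the observation: (x - mu) = (-3, -2, -3).

Step 2 — invert Sigma (cofactor / det for 3×3, or solve directly):
  Sigma^{-1} = [[0.1711, 0.0266, 0.0076],
 [0.0266, 0.1597, 0.0456],
 [0.0076, 0.0456, 0.1559]].

Step 3 — form the quadratic (x - mu)^T · Sigma^{-1} · (x - mu):
  Sigma^{-1} · (x - mu) = (-0.5894, -0.5361, -0.5817).
  (x - mu)^T · [Sigma^{-1} · (x - mu)] = (-3)·(-0.5894) + (-2)·(-0.5361) + (-3)·(-0.5817) = 4.5856.

Step 4 — take square root: d = √(4.5856) ≈ 2.1414.

d(x, mu) = √(4.5856) ≈ 2.1414


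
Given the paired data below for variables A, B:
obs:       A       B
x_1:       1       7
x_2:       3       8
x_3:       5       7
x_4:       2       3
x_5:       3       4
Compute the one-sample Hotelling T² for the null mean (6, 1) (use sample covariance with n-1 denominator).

Step 1 — sample mean vector:
  mean(A) = (1 + 3 + 5 + 2 + 3) / 5 = 14/5 = 2.8
  mean(B) = (7 + 8 + 7 + 3 + 4) / 5 = 29/5 = 5.8
  x̄ = (2.8, 5.8),  deviation x̄ - mu_0 = (2.8, 5.8) - (6, 1) = (-3.2, 4.8).

Step 2 — sample covariance matrix, S[i,j] = (1/(n-1)) · Σ_k (x_{k,i} - mean_i) · (x_{k,j} - mean_j), divisor n-1 = 4:
  S[A,A] = ((-1.8)·(-1.8) + (0.2)·(0.2) + (2.2)·(2.2) + (-0.8)·(-0.8) + (0.2)·(0.2)) / 4 = 8.8/4 = 2.2
  S[A,B] = ((-1.8)·(1.2) + (0.2)·(2.2) + (2.2)·(1.2) + (-0.8)·(-2.8) + (0.2)·(-1.8)) / 4 = 2.8/4 = 0.7
  S[B,B] = ((1.2)·(1.2) + (2.2)·(2.2) + (1.2)·(1.2) + (-2.8)·(-2.8) + (-1.8)·(-1.8)) / 4 = 18.8/4 = 4.7
  S = [[2.2, 0.7],
 [0.7, 4.7]].

Step 3 — invert S. det(S) = 2.2·4.7 - (0.7)² = 9.85.
  S^{-1} = (1/det) · [[d, -b], [-b, a]] = [[0.4772, -0.0711],
 [-0.0711, 0.2234]].

Step 4 — quadratic form (x̄ - mu_0)^T · S^{-1} · (x̄ - mu_0):
  S^{-1} · (x̄ - mu_0) = (-1.868, 1.2995),
  (x̄ - mu_0)^T · [...] = (-3.2)·(-1.868) + (4.8)·(1.2995) = 12.2152.

Step 5 — scale by n: T² = 5 · 12.2152 = 61.0761.

T² ≈ 61.0761


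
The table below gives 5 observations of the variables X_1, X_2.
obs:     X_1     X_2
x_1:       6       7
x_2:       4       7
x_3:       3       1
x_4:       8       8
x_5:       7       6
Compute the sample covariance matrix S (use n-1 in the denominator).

Step 1 — column means:
  mean(X_1) = (6 + 4 + 3 + 8 + 7) / 5 = 28/5 = 5.6
  mean(X_2) = (7 + 7 + 1 + 8 + 6) / 5 = 29/5 = 5.8

Step 2 — sample covariance S[i,j] = (1/(n-1)) · Σ_k (x_{k,i} - mean_i) · (x_{k,j} - mean_j), with n-1 = 4.
  S[X_1,X_1] = ((0.4)·(0.4) + (-1.6)·(-1.6) + (-2.6)·(-2.6) + (2.4)·(2.4) + (1.4)·(1.4)) / 4 = 17.2/4 = 4.3
  S[X_1,X_2] = ((0.4)·(1.2) + (-1.6)·(1.2) + (-2.6)·(-4.8) + (2.4)·(2.2) + (1.4)·(0.2)) / 4 = 16.6/4 = 4.15
  S[X_2,X_2] = ((1.2)·(1.2) + (1.2)·(1.2) + (-4.8)·(-4.8) + (2.2)·(2.2) + (0.2)·(0.2)) / 4 = 30.8/4 = 7.7

S is symmetric (S[j,i] = S[i,j]). Assembling:

S = [[4.3, 4.15],
 [4.15, 7.7]]


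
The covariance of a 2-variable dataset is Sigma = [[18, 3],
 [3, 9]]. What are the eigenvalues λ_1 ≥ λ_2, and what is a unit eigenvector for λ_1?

Step 1 — characteristic polynomial of 2×2 Sigma:
  det(Sigma - λI) = λ² - trace · λ + det = 0.
  trace = 18 + 9 = 27, det = 18·9 - (3)² = 153.
Step 2 — discriminant:
  Δ = trace² - 4·det = 729 - 612 = 117.
Step 3 — eigenvalues:
  λ = (trace ± √Δ)/2 = (27 ± 10.8167)/2,
  λ_1 = 18.9083,  λ_2 = 8.0917.

Step 4 — unit eigenvector for λ_1: solve (Sigma - λ_1 I)v = 0. First row:
  (18 - 18.9083)·v_x + (3)·v_y = 0, i.e. (-0.9083)·v_x + (3)·v_y = 0,
  so v ∝ (b, λ_1 - a) = (3, 0.9083) = u.
  ||u|| = √((3)² + (0.9083)²) = √(9.8251) ≈ 3.1345,
  v_1 = u/||u|| ≈ (0.9571, 0.2898) (||v_1|| = 1).

λ_1 = 18.9083,  λ_2 = 8.0917;  v_1 ≈ (0.9571, 0.2898)


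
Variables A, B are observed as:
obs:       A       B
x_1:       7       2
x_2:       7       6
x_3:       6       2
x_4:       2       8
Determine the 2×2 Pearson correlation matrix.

Step 1 — column means:
  mean(A) = (7 + 7 + 6 + 2) / 4 = 22/4 = 5.5
  mean(B) = (2 + 6 + 2 + 8) / 4 = 18/4 = 4.5

Step 2 — sample variances and covariances s[i,j] = (1/(n-1)) · Σ_k (x_{k,i} - mean_i) · (x_{k,j} - mean_j), with n-1 = 3:
  s[A,A] = ((1.5)·(1.5) + (1.5)·(1.5) + (0.5)·(0.5) + (-3.5)·(-3.5)) / 3 = 17/3 = 5.6667
  s[A,B] = ((1.5)·(-2.5) + (1.5)·(1.5) + (0.5)·(-2.5) + (-3.5)·(3.5)) / 3 = -15/3 = -5
  s[B,B] = ((-2.5)·(-2.5) + (1.5)·(1.5) + (-2.5)·(-2.5) + (3.5)·(3.5)) / 3 = 27/3 = 9
  Sample standard deviations s_i = √(s[i,i]):
  s(A) = √(5.6667) = 2.3805
  s(B) = √(9) = 3

Step 3 — r_{ij} = s_{ij} / (s_i · s_j):
  r[A,A] = 1 (diagonal).
  r[A,B] = -5 / (2.3805 · 3) = -5 / 7.1414 = -0.7001
  r[B,B] = 1 (diagonal).

R is symmetric with unit diagonal. Assembling:

R = [[1, -0.7001],
 [-0.7001, 1]]


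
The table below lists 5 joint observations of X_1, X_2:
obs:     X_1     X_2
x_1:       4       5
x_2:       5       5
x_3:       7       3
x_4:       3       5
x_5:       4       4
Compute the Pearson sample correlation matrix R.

Step 1 — column means:
  mean(X_1) = (4 + 5 + 7 + 3 + 4) / 5 = 23/5 = 4.6
  mean(X_2) = (5 + 5 + 3 + 5 + 4) / 5 = 22/5 = 4.4

Step 2 — sample variances and covariances s[i,j] = (1/(n-1)) · Σ_k (x_{k,i} - mean_i) · (x_{k,j} - mean_j), with n-1 = 4:
  s[X_1,X_1] = ((-0.6)·(-0.6) + (0.4)·(0.4) + (2.4)·(2.4) + (-1.6)·(-1.6) + (-0.6)·(-0.6)) / 4 = 9.2/4 = 2.3
  s[X_1,X_2] = ((-0.6)·(0.6) + (0.4)·(0.6) + (2.4)·(-1.4) + (-1.6)·(0.6) + (-0.6)·(-0.4)) / 4 = -4.2/4 = -1.05
  s[X_2,X_2] = ((0.6)·(0.6) + (0.6)·(0.6) + (-1.4)·(-1.4) + (0.6)·(0.6) + (-0.4)·(-0.4)) / 4 = 3.2/4 = 0.8
  Sample standard deviations s_i = √(s[i,i]):
  s(X_1) = √(2.3) = 1.5166
  s(X_2) = √(0.8) = 0.8944

Step 3 — r_{ij} = s_{ij} / (s_i · s_j):
  r[X_1,X_1] = 1 (diagonal).
  r[X_1,X_2] = -1.05 / (1.5166 · 0.8944) = -1.05 / 1.3565 = -0.7741
  r[X_2,X_2] = 1 (diagonal).

R is symmetric with unit diagonal. Assembling:

R = [[1, -0.7741],
 [-0.7741, 1]]


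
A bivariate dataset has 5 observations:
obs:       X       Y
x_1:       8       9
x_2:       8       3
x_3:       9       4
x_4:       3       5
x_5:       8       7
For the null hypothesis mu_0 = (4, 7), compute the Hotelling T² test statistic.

Step 1 — sample mean vector:
  mean(X) = (8 + 8 + 9 + 3 + 8) / 5 = 36/5 = 7.2
  mean(Y) = (9 + 3 + 4 + 5 + 7) / 5 = 28/5 = 5.6
  x̄ = (7.2, 5.6),  deviation x̄ - mu_0 = (7.2, 5.6) - (4, 7) = (3.2, -1.4).

Step 2 — sample covariance matrix, S[i,j] = (1/(n-1)) · Σ_k (x_{k,i} - mean_i) · (x_{k,j} - mean_j), divisor n-1 = 4:
  S[X,X] = ((0.8)·(0.8) + (0.8)·(0.8) + (1.8)·(1.8) + (-4.2)·(-4.2) + (0.8)·(0.8)) / 4 = 22.8/4 = 5.7
  S[X,Y] = ((0.8)·(3.4) + (0.8)·(-2.6) + (1.8)·(-1.6) + (-4.2)·(-0.6) + (0.8)·(1.4)) / 4 = 1.4/4 = 0.35
  S[Y,Y] = ((3.4)·(3.4) + (-2.6)·(-2.6) + (-1.6)·(-1.6) + (-0.6)·(-0.6) + (1.4)·(1.4)) / 4 = 23.2/4 = 5.8
  S = [[5.7, 0.35],
 [0.35, 5.8]].

Step 3 — invert S. det(S) = 5.7·5.8 - (0.35)² = 32.9375.
  S^{-1} = (1/det) · [[d, -b], [-b, a]] = [[0.1761, -0.0106],
 [-0.0106, 0.1731]].

Step 4 — quadratic form (x̄ - mu_0)^T · S^{-1} · (x̄ - mu_0):
  S^{-1} · (x̄ - mu_0) = (0.5784, -0.2763),
  (x̄ - mu_0)^T · [...] = (3.2)·(0.5784) + (-1.4)·(-0.2763) = 2.2376.

Step 5 — scale by n: T² = 5 · 2.2376 = 11.1879.

T² ≈ 11.1879


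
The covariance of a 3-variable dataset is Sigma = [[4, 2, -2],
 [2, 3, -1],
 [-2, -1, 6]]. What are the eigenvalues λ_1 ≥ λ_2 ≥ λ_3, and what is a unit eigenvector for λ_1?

Step 1 — characteristic polynomial p(λ) = det(λI - Sigma) = λ³ - tr·λ² + c_1·λ - det, where tr = trace, c_1 = sum of the principal 2×2 minors, det = det(Sigma):
  tr = 4 + 3 + 6 = 13,
  c_1 = (4·3 - (2)²) + (4·6 - (-2)²) + (3·6 - (-1)²) = 8 + 20 + 17 = 45,
  det = 4·(3·6 - (-1)²) - (2)·((2)·6 - (-1)·(-2)) + (-2)·((2)·(-1) - 3·(-2)) = 4·(17) - (2)·(10) + (-2)·(4) = 40.
  So p(λ) = λ³ - 13λ² + 45λ - 40.
Step 2 — look for an integer root (rational root theorem: any rational root is an integer divisor of 40). Testing λ = 8:
  p(8) = 512 - 832 + 360 - 40 = 0  ✓
  Dividing out (λ - 8): p(λ) = (λ - 8)(λ² - 5λ + 5).
Step 3 — remaining eigenvalues from the quadratic λ² - 5λ + 5 = 0:
  Δ = 5² - 4·5 = 25 - 20 = 5,  λ = (5 ± √5)/2 = (5 ± 2.2361)/2 ≈ 3.618 or 1.382.
  Sorted: λ_1 = 8,  λ_2 = 3.618,  λ_3 = 1.382  (check: sum = 13 = tr ✓).

Step 4 — unit eigenvector for λ_1 = 8: v spans the null space of (Sigma - λ_1 I), whose rows are
  r_1 = (-4, 2, -2),  r_2 = (2, -5, -1),  r_3 = (-2, -1, -2).
  v is orthogonal to every row, so take v ∝ r_1 × r_2 = ((2)·(-1) - (-2)·(-5), (-2)·(2) - (-4)·(-1), (-4)·(-5) - (2)·(2)) = (-12, -8, 16).
  Rescale (divide by 4; multiply by -1 so the first nonzero entry is positive): u = (3, 2, -4).
  ||u|| = √((3)² + (2)² + (-4)²) = √(29) ≈ 5.3852,  v_1 = u/||u|| ≈ (0.5571, 0.3714, -0.7428) (||v_1|| = 1).

λ_1 = 8,  λ_2 = 3.618,  λ_3 = 1.382;  v_1 ≈ (0.5571, 0.3714, -0.7428)


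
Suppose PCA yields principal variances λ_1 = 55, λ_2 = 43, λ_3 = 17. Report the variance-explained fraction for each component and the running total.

Step 1 — total variance = trace(Sigma) = Σ λ_i = 55 + 43 + 17 = 115.

Step 2 — fraction explained by component i = λ_i / Σ λ:
  PC1: 55/115 = 0.4783
  PC2: 43/115 = 0.3739
  PC3: 17/115 = 0.1478

Step 3 — cumulative fraction after k components = (λ_1 + ... + λ_k) / Σ λ:
  k = 1: 55/115 = 0.4783
  k = 2: (55 + 43)/115 = 98/115 = 0.8522
  k = 3: (55 + 43 + 17)/115 = 115/115 = 1

Summary (fraction, with percent):

explained: PC1 0.4783 (47.83%), PC2 0.3739 (37.39%), PC3 0.1478 (14.78%);  cumulative: 0.4783, 0.8522, 1


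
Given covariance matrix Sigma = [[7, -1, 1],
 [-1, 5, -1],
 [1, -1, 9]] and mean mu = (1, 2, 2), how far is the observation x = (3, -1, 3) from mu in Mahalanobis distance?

Step 1 — centre the observation: (x - mu) = (2, -3, 1).

Step 2 — invert Sigma (cofactor / det for 3×3, or solve directly):
  Sigma^{-1} = [[0.1486, 0.027, -0.0135],
 [0.027, 0.2095, 0.0203],
 [-0.0135, 0.0203, 0.1149]].

Step 3 — form the quadratic (x - mu)^T · Sigma^{-1} · (x - mu):
  Sigma^{-1} · (x - mu) = (0.2027, -0.5541, 0.027).
  (x - mu)^T · [Sigma^{-1} · (x - mu)] = (2)·(0.2027) + (-3)·(-0.5541) + (1)·(0.027) = 2.0946.

Step 4 — take square root: d = √(2.0946) ≈ 1.4473.

d(x, mu) = √(2.0946) ≈ 1.4473


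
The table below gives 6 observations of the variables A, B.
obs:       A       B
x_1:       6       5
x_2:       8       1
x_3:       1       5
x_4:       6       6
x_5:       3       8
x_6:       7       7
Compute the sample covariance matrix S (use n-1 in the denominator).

Step 1 — column means:
  mean(A) = (6 + 8 + 1 + 6 + 3 + 7) / 6 = 31/6 = 5.1667
  mean(B) = (5 + 1 + 5 + 6 + 8 + 7) / 6 = 32/6 = 5.3333

Step 2 — sample covariance S[i,j] = (1/(n-1)) · Σ_k (x_{k,i} - mean_i) · (x_{k,j} - mean_j), with n-1 = 5.
  S[A,A] = ((0.8333)·(0.8333) + (2.8333)·(2.8333) + (-4.1667)·(-4.1667) + (0.8333)·(0.8333) + (-2.1667)·(-2.1667) + (1.8333)·(1.8333)) / 5 = 34.8333/5 = 6.9667
  S[A,B] = ((0.8333)·(-0.3333) + (2.8333)·(-4.3333) + (-4.1667)·(-0.3333) + (0.8333)·(0.6667) + (-2.1667)·(2.6667) + (1.8333)·(1.6667)) / 5 = -13.3333/5 = -2.6667
  S[B,B] = ((-0.3333)·(-0.3333) + (-4.3333)·(-4.3333) + (-0.3333)·(-0.3333) + (0.6667)·(0.6667) + (2.6667)·(2.6667) + (1.6667)·(1.6667)) / 5 = 29.3333/5 = 5.8667

S is symmetric (S[j,i] = S[i,j]). Assembling:

S = [[6.9667, -2.6667],
 [-2.6667, 5.8667]]


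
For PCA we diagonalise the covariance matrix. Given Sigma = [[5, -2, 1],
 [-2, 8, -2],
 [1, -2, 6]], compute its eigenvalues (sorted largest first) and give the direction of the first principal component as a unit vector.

Step 1 — characteristic polynomial p(λ) = det(λI - Sigma) = λ³ - tr·λ² + c_1·λ - det, where tr = trace, c_1 = sum of the principal 2×2 minors, det = det(Sigma):
  tr = 5 + 8 + 6 = 19,
  c_1 = (5·8 - (-2)²) + (5·6 - (1)²) + (8·6 - (-2)²) = 36 + 29 + 44 = 109,
  det = 5·(8·6 - (-2)²) - (-2)·((-2)·6 - (-2)·(1)) + (1)·((-2)·(-2) - 8·(1)) = 5·(44) - (-2)·(-10) + (1)·(-4) = 196.
  So p(λ) = λ³ - 19λ² + 109λ - 196.
Step 2 — look for an integer root (rational root theorem: any rational root is an integer divisor of 196). Testing λ = 4:
  p(4) = 64 - 304 + 436 - 196 = 0  ✓
  Dividing out (λ - 4): p(λ) = (λ - 4)(λ² - 15λ + 49).
Step 3 — remaining eigenvalues from the quadratic λ² - 15λ + 49 = 0:
  Δ = 15² - 4·49 = 225 - 196 = 29,  λ = (15 ± √29)/2 = (15 ± 5.3852)/2 ≈ 10.1926 or 4.8074.
  Sorted: λ_1 = 10.1926,  λ_2 = 4.8074,  λ_3 = 4  (check: sum = 19 = tr ✓).

Step 4 — unit eigenvector for λ_1 ≈ 10.1926: v spans the null space of (Sigma - λ_1 I), whose rows are
  r_1 = (-5.1926, -2, 1),  r_2 = (-2, -2.1926, -2),  r_3 = (1, -2, -4.1926).
  v is orthogonal to every row, so take v ∝ r_1 × r_2 = ((-2)·(-2) - (1)·(-2.1926), (1)·(-2) - (-5.1926)·(-2), (-5.1926)·(-2.1926) - (-2)·(-2)) ≈ (6.1926, -12.3852, 7.3852).
  Let u = (6.1926, -12.3852, 7.3852).
  ||u|| = √((6.1926)² + (-12.3852)² + (7.3852)²) = √(246.281) ≈ 15.6933,  v_1 = u/||u|| ≈ (0.3946, -0.7892, 0.4706) (||v_1|| = 1).

λ_1 = 10.1926,  λ_2 = 4.8074,  λ_3 = 4;  v_1 ≈ (0.3946, -0.7892, 0.4706)
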